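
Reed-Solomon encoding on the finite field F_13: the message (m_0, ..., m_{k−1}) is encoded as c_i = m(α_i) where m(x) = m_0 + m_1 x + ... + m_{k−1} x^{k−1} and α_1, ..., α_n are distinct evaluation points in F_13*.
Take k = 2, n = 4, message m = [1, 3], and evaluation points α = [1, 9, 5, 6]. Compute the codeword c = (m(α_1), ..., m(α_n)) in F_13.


c = [4, 2, 3, 6]

Message polynomial: m(x) = 1 + 3·x (mod 13).
For each evaluation point α_i, compute m(α_i) mod 13:
  α_1 = 1: Horner steps 3 → 4, so m(1) = 4.
  α_2 = 9: Horner steps 3 → 2, so m(9) = 2.
  α_3 = 5: Horner steps 3 → 3, so m(5) = 3.
  α_4 = 6: Horner steps 3 → 6, so m(6) = 6.
Codeword c = [4, 2, 3, 6] ∈ F_13^4.


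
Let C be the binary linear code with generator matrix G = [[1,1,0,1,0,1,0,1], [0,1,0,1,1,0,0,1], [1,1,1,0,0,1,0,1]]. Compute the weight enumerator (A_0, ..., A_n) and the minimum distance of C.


Weight distribution: A_0 = 1, A_2 = 1, A_3 = 1, A_4 = 2, A_5 = 3. Minimum distance d = 2.

Enumerate all 2^3 = 8 messages m ∈ F_2^3.
For each, compute codeword c = mG in F_2^8, then tally its weight.
  m = 000 → c = 00000000, weight = 0.
  m = 100 → c = 11010101, weight = 5.
  m = 010 → c = 01011001, weight = 4.
  m = 110 → c = 10001100, weight = 3.
  m = 001 → c = 11100101, weight = 5.
  m = 101 → c = 00110000, weight = 2.
  m = 011 → c = 10111100, weight = 5.
  m = 111 → c = 01101001, weight = 4.
Tally weights:
  weight 0: 1 codewords.
  weight 2: 1 codewords.
  weight 3: 1 codewords.
  weight 4: 2 codewords.
  weight 5: 3 codewords.
Minimum distance d = smallest w > 0 with A_w > 0 = 2.
Sanity: Σ A_w = 8 = 2^3 = 8 ✓.


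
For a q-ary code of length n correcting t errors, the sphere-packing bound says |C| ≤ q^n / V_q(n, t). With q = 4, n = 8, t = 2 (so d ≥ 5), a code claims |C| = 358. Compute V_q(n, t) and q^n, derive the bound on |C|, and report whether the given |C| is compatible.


V_q(n, t) = 277, q^n = 65536, Hamming bound = 236, |C| = 358 > bound (violated).

Step 1: Compute V_q(n, t) = Σ_{j=0}^2 C(n, j) (q−1)^j.
  j = 0: C(8,0)·(3)^0 = 1·1 = 1.
  j = 1: C(8,1)·(3)^1 = 8·3 = 24.
  j = 2: C(8,2)·(3)^2 = 28·9 = 252.
  V_q(n, t) = 1 + 24 + 252 = 277.
Step 2: q^n = 4^8 = 65536.
Step 3: Hamming bound ⌊q^n / V_q(n,t)⌋ = ⌊65536/277⌋ = 236.
Step 4: Compare |C| = 358 to 236: violated.
The claimed |C| lies above the Hamming bound, so no 4-ary code of length 8 with d ≥ 5 can have 358 codewords.


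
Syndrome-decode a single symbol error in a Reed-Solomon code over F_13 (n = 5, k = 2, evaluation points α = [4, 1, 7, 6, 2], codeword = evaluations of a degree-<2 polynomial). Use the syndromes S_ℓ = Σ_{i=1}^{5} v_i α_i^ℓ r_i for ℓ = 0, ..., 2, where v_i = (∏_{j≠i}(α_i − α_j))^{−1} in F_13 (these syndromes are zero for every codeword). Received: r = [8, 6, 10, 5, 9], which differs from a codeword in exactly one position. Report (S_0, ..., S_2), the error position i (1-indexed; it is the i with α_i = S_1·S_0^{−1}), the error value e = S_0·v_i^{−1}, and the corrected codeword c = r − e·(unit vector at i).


S = (2, 4, 8), error at position 5, error magnitude e = 11, c = [8, 6, 10, 5, 11].

Step 1: column multipliers v_i = (∏_{j≠i}(α_i − α_j))^{−1} mod 13.
  i = 1 (α = 4): (4−1)(4−7)(4−6)(4−2) = 3·(−3)·(−2)·2 = 36 ≡ 10, so v_1 = 10^{−1} = 4 (mod 13).
  i = 2 (α = 1): (1−4)(1−7)(1−6)(1−2) = (−3)·(−6)·(−5)·(−1) = 90 ≡ 12, so v_2 = 12^{−1} = 12 (mod 13).
  i = 3 (α = 7): (7−4)(7−1)(7−6)(7−2) = 3·6·1·5 = 90 ≡ 12, so v_3 = 12^{−1} = 12 (mod 13).
  i = 4 (α = 6): (6−4)(6−1)(6−7)(6−2) = 2·5·(−1)·4 = −40 ≡ 12, so v_4 = 12^{−1} = 12 (mod 13).
  i = 5 (α = 2): (2−4)(2−1)(2−7)(2−6) = (−2)·1·(−5)·(−4) = −40 ≡ 12, so v_5 = 12^{−1} = 12 (mod 13).
  v = [4, 12, 12, 12, 12].
Step 2: syndromes of r = [8, 6, 10, 5, 9] (all sums mod 13).
  S_0 = Σ v_i r_i = 4·8 + 12·6 + 12·10 + 12·5 + 12·9 = 392 ≡ 2.
  S_1 = Σ v_i α_i r_i = 4·4·8 + 12·1·6 + 12·7·10 + 12·6·5 + 12·2·9 = 1616 ≡ 4.
  α_i^2 mod 13 = [3, 1, 10, 10, 4].
  S_2 = Σ v_i α_i^2 r_i = 4·3·8 + 12·1·6 + 12·10·10 + 12·10·5 + 12·4·9 = 2400 ≡ 8.
  S = (2, 4, 8) ≠ 0, so r is not a codeword (an error is present).
Step 3: locate the error. For a single error e at position i, S_ℓ = v_i·e·α_i^ℓ, so α_err = S_1/S_0.
  S_0^{−1} = 2^{−1} = 7 (mod 13), so α_err = 4·7 = 28 ≡ 2 = α_5. Error position i = 5.
  Consistency check: S_2/S_1 = 8·10 = 80 ≡ 2 = α_err ✓ (single-error assumption holds).
Step 4: error magnitude e = S_0/v_5 = S_0·∏_{j≠5}(α_5 − α_j) = 2·12 = 24 ≡ 11 (mod 13).
Step 5: correct position 5: c_5 = r_5 − e = 9 − 11 ≡ 11 (mod 13). Hence c = [8, 6, 10, 5, 11].
  Check: interpolating c through the α_i gives m(x) = 1 + 5·x (degree < 2) with m(α_i) = c_i for every i, so c is indeed a codeword.


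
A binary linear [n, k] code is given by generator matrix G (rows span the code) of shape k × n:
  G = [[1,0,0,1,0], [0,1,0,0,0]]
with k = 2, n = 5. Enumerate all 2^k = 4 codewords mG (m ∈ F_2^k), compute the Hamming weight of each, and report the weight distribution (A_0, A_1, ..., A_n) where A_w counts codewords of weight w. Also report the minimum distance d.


Weight distribution: A_0 = 1, A_1 = 1, A_2 = 1, A_3 = 1. Minimum distance d = 1.

Enumerate all 2^2 = 4 messages m ∈ F_2^2.
For each, compute codeword c = mG in F_2^5, then tally its weight.
  m = 00 → c = 00000, weight = 0.
  m = 10 → c = 10010, weight = 2.
  m = 01 → c = 01000, weight = 1.
  m = 11 → c = 11010, weight = 3.
Tally weights:
  weight 0: 1 codewords.
  weight 1: 1 codewords.
  weight 2: 1 codewords.
  weight 3: 1 codewords.
Minimum distance d = smallest w > 0 with A_w > 0 = 1.
Sanity: Σ A_w = 4 = 2^2 = 4 ✓.


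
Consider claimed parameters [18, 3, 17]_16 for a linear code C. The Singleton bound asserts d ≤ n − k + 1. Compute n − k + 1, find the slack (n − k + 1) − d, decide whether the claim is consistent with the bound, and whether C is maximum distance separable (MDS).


Singleton RHS = n − k + 1 = 16, slack = -1, bound violated (no such code; not MDS).

Singleton bound: d ≤ n − k + 1.
Here n = 18, k = 3, so n − k + 1 = 16.
Given d = 17, check d ≤ 16: NO.
Slack = (n − k + 1) − d = -1.
The slack is negative: d = 17 exceeds n − k + 1 = 16 by 1, so the Singleton bound is violated and no linear [18, 3, 17]_16 code can exist. In particular it is not MDS (MDS requires d = n − k + 1 exactly).
Description: the claimed parameters are [18, 3, 17]_16; such a code would be impossible (violates the Singleton bound).


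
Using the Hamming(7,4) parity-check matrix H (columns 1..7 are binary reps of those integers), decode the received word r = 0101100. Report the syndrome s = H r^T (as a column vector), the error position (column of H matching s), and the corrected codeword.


s = (0, 1, 1)^T, error position = 3, corrected codeword c = 0111100

Compute s = H r^T mod 2 one row at a time:
  s_1 = 1 + 1 + 0 + 0 = 2 ≡ 0 (mod 2).
  s_2 = 1 + 0 + 0 + 0 = 1 ≡ 1 (mod 2).
  s_3 = 0 + 0 + 1 + 0 = 1 ≡ 1 (mod 2).
s = (0, 1, 1)^T — this equals column 3 of H (binary 011), so error is at position 3.
Correct: flip bit 3 of r = 0101100 to get c = 0111100.


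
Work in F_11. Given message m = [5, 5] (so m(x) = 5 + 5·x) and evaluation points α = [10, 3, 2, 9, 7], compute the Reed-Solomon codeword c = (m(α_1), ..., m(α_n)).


c = [0, 9, 4, 6, 7]

Message polynomial: m(x) = 5 + 5·x (mod 11).
For each evaluation point α_i, compute m(α_i) mod 11:
  α_1 = 10: Horner steps 5 → 0, so m(10) = 0.
  α_2 = 3: Horner steps 5 → 9, so m(3) = 9.
  α_3 = 2: Horner steps 5 → 4, so m(2) = 4.
  α_4 = 9: Horner steps 5 → 6, so m(9) = 6.
  α_5 = 7: Horner steps 5 → 7, so m(7) = 7.
Codeword c = [0, 9, 4, 6, 7] ∈ F_11^5.


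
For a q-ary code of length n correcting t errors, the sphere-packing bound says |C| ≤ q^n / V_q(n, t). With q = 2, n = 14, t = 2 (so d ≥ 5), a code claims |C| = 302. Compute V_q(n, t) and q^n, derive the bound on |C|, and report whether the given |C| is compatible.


V_q(n, t) = 106, q^n = 16384, Hamming bound = 154, |C| = 302 > bound (violated).

Step 1: Compute V_q(n, t) = Σ_{j=0}^2 C(n, j) (q−1)^j.
  j = 0: C(14,0)·(1)^0 = 1·1 = 1.
  j = 1: C(14,1)·(1)^1 = 14·1 = 14.
  j = 2: C(14,2)·(1)^2 = 91·1 = 91.
  V_q(n, t) = 1 + 14 + 91 = 106.
Step 2: q^n = 2^14 = 16384.
Step 3: Hamming bound ⌊q^n / V_q(n,t)⌋ = ⌊16384/106⌋ = 154.
Step 4: Compare |C| = 302 to 154: violated.
The claimed |C| lies above the Hamming bound, so no 2-ary code of length 14 with d ≥ 5 can have 302 codewords.


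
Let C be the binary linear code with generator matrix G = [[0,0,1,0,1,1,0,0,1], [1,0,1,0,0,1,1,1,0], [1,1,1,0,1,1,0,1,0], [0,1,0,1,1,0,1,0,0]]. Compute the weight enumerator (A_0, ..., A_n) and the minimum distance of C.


Weight distribution: A_0 = 1, A_1 = 1, A_3 = 1, A_4 = 3, A_5 = 5, A_6 = 4, A_7 = 1. Minimum distance d = 1.

Enumerate all 2^4 = 16 messages m ∈ F_2^4.
For each, compute codeword c = mG in F_2^9, then tally its weight.
  m = 0000 → c = 000000000, weight = 0.
  m = 1000 → c = 001011001, weight = 4.
  m = 0100 → c = 101001110, weight = 5.
  m = 1100 → c = 100010111, weight = 5.
  m = 0010 → c = 111011010, weight = 6.
  m = 1010 → c = 110000011, weight = 4.
  m = 0110 → c = 010010100, weight = 3.
  m = 1110 → c = 011001101, weight = 5.
  m = 0001 → c = 010110100, weight = 4.
  m = 1001 → c = 011101101, weight = 6.
  m = 0101 → c = 111111010, weight = 7.
  m = 1101 → c = 110100011, weight = 5.
  m = 0011 → c = 101101110, weight = 6.
  m = 1011 → c = 100110111, weight = 6.
  m = 0111 → c = 000100000, weight = 1.
  m = 1111 → c = 001111001, weight = 5.
Tally weights:
  weight 0: 1 codewords.
  weight 1: 1 codewords.
  weight 3: 1 codewords.
  weight 4: 3 codewords.
  weight 5: 5 codewords.
  weight 6: 4 codewords.
  weight 7: 1 codewords.
Minimum distance d = smallest w > 0 with A_w > 0 = 1.
Sanity: Σ A_w = 16 = 2^4 = 16 ✓.


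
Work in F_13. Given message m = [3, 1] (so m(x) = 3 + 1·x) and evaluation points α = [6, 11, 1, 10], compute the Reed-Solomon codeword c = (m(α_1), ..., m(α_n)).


c = [9, 1, 4, 0]

Message polynomial: m(x) = 3 + 1·x (mod 13).
For each evaluation point α_i, compute m(α_i) mod 13:
  α_1 = 6: Horner steps 1 → 9, so m(6) = 9.
  α_2 = 11: Horner steps 1 → 1, so m(11) = 1.
  α_3 = 1: Horner steps 1 → 4, so m(1) = 4.
  α_4 = 10: Horner steps 1 → 0, so m(10) = 0.
Codeword c = [9, 1, 4, 0] ∈ F_13^4.


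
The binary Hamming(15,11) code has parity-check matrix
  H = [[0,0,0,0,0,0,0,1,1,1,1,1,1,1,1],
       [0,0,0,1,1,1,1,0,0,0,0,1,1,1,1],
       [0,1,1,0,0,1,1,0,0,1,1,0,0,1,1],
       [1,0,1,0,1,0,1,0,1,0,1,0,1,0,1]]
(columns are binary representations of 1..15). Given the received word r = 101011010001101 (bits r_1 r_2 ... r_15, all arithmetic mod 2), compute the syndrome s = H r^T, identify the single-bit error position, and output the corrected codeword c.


s = (0, 1, 1, 1)^T, error position = 7, corrected codeword c = 101011110001101

Compute s = H r^T mod 2 one row at a time:
  s_1 = 1 + 0 + 0 + 0 + 1 + 1 + 0 + 1 = 4 ≡ 0 (mod 2).
  s_2 = 0 + 1 + 1 + 0 + 1 + 1 + 0 + 1 = 5 ≡ 1 (mod 2).
  s_3 = 0 + 1 + 1 + 0 + 0 + 0 + 0 + 1 = 3 ≡ 1 (mod 2).
  s_4 = 1 + 1 + 1 + 0 + 0 + 0 + 1 + 1 = 5 ≡ 1 (mod 2).
s = (0, 1, 1, 1)^T — this equals column 7 of H (binary 0111), so error is at position 7.
Correct: flip bit 7 of r = 101011010001101 to get c = 101011110001101.


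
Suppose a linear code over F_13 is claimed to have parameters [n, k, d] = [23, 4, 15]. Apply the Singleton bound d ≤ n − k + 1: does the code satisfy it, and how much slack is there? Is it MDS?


Singleton RHS = n − k + 1 = 20, slack = 5, bound satisfied, not MDS.

Singleton bound: d ≤ n − k + 1.
Here n = 23, k = 4, so n − k + 1 = 20.
Given d = 15, check d ≤ 20: YES.
Slack = (n − k + 1) − d = 5.
The code is NOT MDS (slack = 5 > 0).
Description: the claimed parameters are [23, 4, 15]_13; such a code would be non-MDS.


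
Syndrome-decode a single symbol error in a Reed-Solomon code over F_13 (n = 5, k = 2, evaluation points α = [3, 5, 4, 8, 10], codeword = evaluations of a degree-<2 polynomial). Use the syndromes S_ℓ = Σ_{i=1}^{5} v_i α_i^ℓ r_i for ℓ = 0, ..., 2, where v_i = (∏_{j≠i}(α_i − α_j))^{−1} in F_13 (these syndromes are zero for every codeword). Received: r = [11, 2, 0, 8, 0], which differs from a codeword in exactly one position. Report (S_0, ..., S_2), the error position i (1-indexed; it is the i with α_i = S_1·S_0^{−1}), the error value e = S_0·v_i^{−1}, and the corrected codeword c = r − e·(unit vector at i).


S = (10, 9, 12), error at position 5, error magnitude e = 1, c = [11, 2, 0, 8, 12].

Step 1: column multipliers v_i = (∏_{j≠i}(α_i − α_j))^{−1} mod 13.
  i = 1 (α = 3): (3−5)(3−4)(3−8)(3−10) = (−2)·(−1)·(−5)·(−7) = 70 ≡ 5, so v_1 = 5^{−1} = 8 (mod 13).
  i = 2 (α = 5): (5−3)(5−4)(5−8)(5−10) = 2·1·(−3)·(−5) = 30 ≡ 4, so v_2 = 4^{−1} = 10 (mod 13).
  i = 3 (α = 4): (4−3)(4−5)(4−8)(4−10) = 1·(−1)·(−4)·(−6) = −24 ≡ 2, so v_3 = 2^{−1} = 7 (mod 13).
  i = 4 (α = 8): (8−3)(8−5)(8−4)(8−10) = 5·3·4·(−2) = −120 ≡ 10, so v_4 = 10^{−1} = 4 (mod 13).
  i = 5 (α = 10): (10−3)(10−5)(10−4)(10−8) = 7·5·6·2 = 420 ≡ 4, so v_5 = 4^{−1} = 10 (mod 13).
  v = [8, 10, 7, 4, 10].
Step 2: syndromes of r = [11, 2, 0, 8, 0] (all sums mod 13).
  S_0 = Σ v_i r_i = 8·11 + 10·2 + 7·0 + 4·8 + 10·0 = 140 ≡ 10.
  S_1 = Σ v_i α_i r_i = 8·3·11 + 10·5·2 + 7·4·0 + 4·8·8 + 10·10·0 = 620 ≡ 9.
  α_i^2 mod 13 = [9, 12, 3, 12, 9].
  S_2 = Σ v_i α_i^2 r_i = 8·9·11 + 10·12·2 + 7·3·0 + 4·12·8 + 10·9·0 = 1416 ≡ 12.
  S = (10, 9, 12) ≠ 0, so r is not a codeword (an error is present).
Step 3: locate the error. For a single error e at position i, S_ℓ = v_i·e·α_i^ℓ, so α_err = S_1/S_0.
  S_0^{−1} = 10^{−1} = 4 (mod 13), so α_err = 9·4 = 36 ≡ 10 = α_5. Error position i = 5.
  Consistency check: S_2/S_1 = 12·3 = 36 ≡ 10 = α_err ✓ (single-error assumption holds).
Step 4: error magnitude e = S_0/v_5 = S_0·∏_{j≠5}(α_5 − α_j) = 10·4 = 40 ≡ 1 (mod 13).
Step 5: correct position 5: c_5 = r_5 − e = 0 − 1 ≡ 12 (mod 13). Hence c = [11, 2, 0, 8, 12].
  Check: interpolating c through the α_i gives m(x) = 5 + 2·x (degree < 2) with m(α_i) = c_i for every i, so c is indeed a codeword.


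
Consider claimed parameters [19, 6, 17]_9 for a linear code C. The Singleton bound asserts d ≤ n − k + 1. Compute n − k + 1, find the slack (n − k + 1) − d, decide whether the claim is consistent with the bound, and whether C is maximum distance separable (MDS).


Singleton RHS = n − k + 1 = 14, slack = -3, bound violated (no such code; not MDS).

Singleton bound: d ≤ n − k + 1.
Here n = 19, k = 6, so n − k + 1 = 14.
Given d = 17, check d ≤ 14: NO.
Slack = (n − k + 1) − d = -3.
The slack is negative: d = 17 exceeds n − k + 1 = 14 by 3, so the Singleton bound is violated and no linear [19, 6, 17]_9 code can exist. In particular it is not MDS (MDS requires d = n − k + 1 exactly).
Description: the claimed parameters are [19, 6, 17]_9; such a code would be impossible (violates the Singleton bound).


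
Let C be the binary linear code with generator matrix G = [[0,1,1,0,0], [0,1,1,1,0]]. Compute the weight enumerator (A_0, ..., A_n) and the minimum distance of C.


Weight distribution: A_0 = 1, A_1 = 1, A_2 = 1, A_3 = 1. Minimum distance d = 1.

Enumerate all 2^2 = 4 messages m ∈ F_2^2.
For each, compute codeword c = mG in F_2^5, then tally its weight.
  m = 00 → c = 00000, weight = 0.
  m = 10 → c = 01100, weight = 2.
  m = 01 → c = 01110, weight = 3.
  m = 11 → c = 00010, weight = 1.
Tally weights:
  weight 0: 1 codewords.
  weight 1: 1 codewords.
  weight 2: 1 codewords.
  weight 3: 1 codewords.
Minimum distance d = smallest w > 0 with A_w > 0 = 1.
Sanity: Σ A_w = 4 = 2^2 = 4 ✓.


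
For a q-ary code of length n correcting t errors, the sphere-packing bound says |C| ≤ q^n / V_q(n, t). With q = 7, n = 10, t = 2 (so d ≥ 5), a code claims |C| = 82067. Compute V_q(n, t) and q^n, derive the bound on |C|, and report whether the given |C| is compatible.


V_q(n, t) = 1681, q^n = 282475249, Hamming bound = 168040, |C| = 82067 ≤ bound (satisfied).

Step 1: Compute V_q(n, t) = Σ_{j=0}^2 C(n, j) (q−1)^j.
  j = 0: C(10,0)·(6)^0 = 1·1 = 1.
  j = 1: C(10,1)·(6)^1 = 10·6 = 60.
  j = 2: C(10,2)·(6)^2 = 45·36 = 1620.
  V_q(n, t) = 1 + 60 + 1620 = 1681.
Step 2: q^n = 7^10 = 282475249.
Step 3: Hamming bound ⌊q^n / V_q(n,t)⌋ = ⌊282475249/1681⌋ = 168040.
Step 4: Compare |C| = 82067 to 168040: satisfied.
The claimed |C| lies below the Hamming bound.


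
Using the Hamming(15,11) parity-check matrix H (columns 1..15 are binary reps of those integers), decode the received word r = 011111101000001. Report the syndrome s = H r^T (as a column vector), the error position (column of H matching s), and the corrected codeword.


s = (0, 1, 1, 1)^T, error position = 7, corrected codeword c = 011111001000001

Compute s = H r^T mod 2 one row at a time:
  s_1 = 0 + 1 + 0 + 0 + 0 + 0 + 0 + 1 = 2 ≡ 0 (mod 2).
  s_2 = 1 + 1 + 1 + 1 + 0 + 0 + 0 + 1 = 5 ≡ 1 (mod 2).
  s_3 = 1 + 1 + 1 + 1 + 0 + 0 + 0 + 1 = 5 ≡ 1 (mod 2).
  s_4 = 0 + 1 + 1 + 1 + 1 + 0 + 0 + 1 = 5 ≡ 1 (mod 2).
s = (0, 1, 1, 1)^T — this equals column 7 of H (binary 0111), so error is at position 7.
Correct: flip bit 7 of r = 011111101000001 to get c = 011111001000001.


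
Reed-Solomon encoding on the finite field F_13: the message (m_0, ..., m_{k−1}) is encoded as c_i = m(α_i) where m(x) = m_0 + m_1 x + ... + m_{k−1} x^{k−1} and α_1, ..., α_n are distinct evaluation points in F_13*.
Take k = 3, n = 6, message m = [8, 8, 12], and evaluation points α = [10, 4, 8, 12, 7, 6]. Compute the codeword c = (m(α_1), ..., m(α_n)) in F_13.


c = [1, 11, 8, 12, 2, 7]

Message polynomial: m(x) = 8 + 8·x + 12·x^2 (mod 13).
For each evaluation point α_i, compute m(α_i) mod 13:
  α_1 = 10: Horner steps 12 → 11 → 1, so m(10) = 1.
  α_2 = 4: Horner steps 12 → 4 → 11, so m(4) = 11.
  α_3 = 8: Horner steps 12 → 0 → 8, so m(8) = 8.
  α_4 = 12: Horner steps 12 → 9 → 12, so m(12) = 12.
  α_5 = 7: Horner steps 12 → 1 → 2, so m(7) = 2.
  α_6 = 6: Horner steps 12 → 2 → 7, so m(6) = 7.
Codeword c = [1, 11, 8, 12, 2, 7] ∈ F_13^6.


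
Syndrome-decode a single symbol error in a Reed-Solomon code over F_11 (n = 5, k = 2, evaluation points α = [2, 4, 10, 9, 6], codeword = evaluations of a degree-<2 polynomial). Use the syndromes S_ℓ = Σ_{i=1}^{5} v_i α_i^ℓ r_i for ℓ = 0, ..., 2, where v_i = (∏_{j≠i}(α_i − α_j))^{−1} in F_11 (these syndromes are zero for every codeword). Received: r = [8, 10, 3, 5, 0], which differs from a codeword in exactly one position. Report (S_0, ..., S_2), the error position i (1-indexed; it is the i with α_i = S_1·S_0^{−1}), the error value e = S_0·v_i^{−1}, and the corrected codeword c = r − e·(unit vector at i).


S = (6, 2, 8), error at position 2, error magnitude e = 6, c = [8, 4, 3, 5, 0].

Step 1: column multipliers v_i = (∏_{j≠i}(α_i − α_j))^{−1} mod 11.
  i = 1 (α = 2): (2−4)(2−10)(2−9)(2−6) = (−2)·(−8)·(−7)·(−4) = 448 ≡ 8, so v_1 = 8^{−1} = 7 (mod 11).
  i = 2 (α = 4): (4−2)(4−10)(4−9)(4−6) = 2·(−6)·(−5)·(−2) = −120 ≡ 1, so v_2 = 1^{−1} = 1 (mod 11).
  i = 3 (α = 10): (10−2)(10−4)(10−9)(10−6) = 8·6·1·4 = 192 ≡ 5, so v_3 = 5^{−1} = 9 (mod 11).
  i = 4 (α = 9): (9−2)(9−4)(9−10)(9−6) = 7·5·(−1)·3 = −105 ≡ 5, so v_4 = 5^{−1} = 9 (mod 11).
  i = 5 (α = 6): (6−2)(6−4)(6−10)(6−9) = 4·2·(−4)·(−3) = 96 ≡ 8, so v_5 = 8^{−1} = 7 (mod 11).
  v = [7, 1, 9, 9, 7].
Step 2: syndromes of r = [8, 10, 3, 5, 0] (all sums mod 11).
  S_0 = Σ v_i r_i = 7·8 + 1·10 + 9·3 + 9·5 + 7·0 = 138 ≡ 6.
  S_1 = Σ v_i α_i r_i = 7·2·8 + 1·4·10 + 9·10·3 + 9·9·5 + 7·6·0 = 827 ≡ 2.
  α_i^2 mod 11 = [4, 5, 1, 4, 3].
  S_2 = Σ v_i α_i^2 r_i = 7·4·8 + 1·5·10 + 9·1·3 + 9·4·5 + 7·3·0 = 481 ≡ 8.
  S = (6, 2, 8) ≠ 0, so r is not a codeword (an error is present).
Step 3: locate the error. For a single error e at position i, S_ℓ = v_i·e·α_i^ℓ, so α_err = S_1/S_0.
  S_0^{−1} = 6^{−1} = 2 (mod 11), so α_err = 2·2 = 4 ≡ 4 = α_2. Error position i = 2.
  Consistency check: S_2/S_1 = 8·6 = 48 ≡ 4 = α_err ✓ (single-error assumption holds).
Step 4: error magnitude e = S_0/v_2 = S_0·∏_{j≠2}(α_2 − α_j) = 6·1 = 6 ≡ 6 (mod 11).
Step 5: correct position 2: c_2 = r_2 − e = 10 − 6 ≡ 4 (mod 11). Hence c = [8, 4, 3, 5, 0].
  Check: interpolating c through the α_i gives m(x) = 1 + 9·x (degree < 2) with m(α_i) = c_i for every i, so c is indeed a codeword.


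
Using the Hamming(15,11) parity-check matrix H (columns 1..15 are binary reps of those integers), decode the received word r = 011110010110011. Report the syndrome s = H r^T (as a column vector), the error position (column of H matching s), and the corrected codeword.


s = (1, 0, 0, 0)^T, error position = 8, corrected codeword c = 011110000110011

Compute s = H r^T mod 2 one row at a time:
  s_1 = 1 + 0 + 1 + 1 + 0 + 0 + 1 + 1 = 5 ≡ 1 (mod 2).
  s_2 = 1 + 1 + 0 + 0 + 0 + 0 + 1 + 1 = 4 ≡ 0 (mod 2).
  s_3 = 1 + 1 + 0 + 0 + 1 + 1 + 1 + 1 = 6 ≡ 0 (mod 2).
  s_4 = 0 + 1 + 1 + 0 + 0 + 1 + 0 + 1 = 4 ≡ 0 (mod 2).
s = (1, 0, 0, 0)^T — this equals column 8 of H (binary 1000), so error is at position 8.
Correct: flip bit 8 of r = 011110010110011 to get c = 011110000110011.


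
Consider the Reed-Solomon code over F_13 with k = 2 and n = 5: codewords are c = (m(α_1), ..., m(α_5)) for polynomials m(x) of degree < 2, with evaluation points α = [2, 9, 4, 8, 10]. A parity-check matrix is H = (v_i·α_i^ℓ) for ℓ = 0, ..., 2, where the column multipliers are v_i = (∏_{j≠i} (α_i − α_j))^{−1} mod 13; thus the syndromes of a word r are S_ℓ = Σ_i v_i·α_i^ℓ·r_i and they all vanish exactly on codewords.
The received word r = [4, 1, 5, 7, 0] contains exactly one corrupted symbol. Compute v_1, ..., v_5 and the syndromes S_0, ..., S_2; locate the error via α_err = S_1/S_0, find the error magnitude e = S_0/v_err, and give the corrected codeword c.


S = (1, 10, 9), error at position 5, error magnitude e = 5, c = [4, 1, 5, 7, 8].

Step 1: column multipliers v_i = (∏_{j≠i}(α_i − α_j))^{−1} mod 13.
  i = 1 (α = 2): (2−9)(2−4)(2−8)(2−10) = (−7)·(−2)·(−6)·(−8) = 672 ≡ 9, so v_1 = 9^{−1} = 3 (mod 13).
  i = 2 (α = 9): (9−2)(9−4)(9−8)(9−10) = 7·5·1·(−1) = −35 ≡ 4, so v_2 = 4^{−1} = 10 (mod 13).
  i = 3 (α = 4): (4−2)(4−9)(4−8)(4−10) = 2·(−5)·(−4)·(−6) = −240 ≡ 7, so v_3 = 7^{−1} = 2 (mod 13).
  i = 4 (α = 8): (8−2)(8−9)(8−4)(8−10) = 6·(−1)·4·(−2) = 48 ≡ 9, so v_4 = 9^{−1} = 3 (mod 13).
  i = 5 (α = 10): (10−2)(10−9)(10−4)(10−8) = 8·1·6·2 = 96 ≡ 5, so v_5 = 5^{−1} = 8 (mod 13).
  v = [3, 10, 2, 3, 8].
Step 2: syndromes of r = [4, 1, 5, 7, 0] (all sums mod 13).
  S_0 = Σ v_i r_i = 3·4 + 10·1 + 2·5 + 3·7 + 8·0 = 53 ≡ 1.
  S_1 = Σ v_i α_i r_i = 3·2·4 + 10·9·1 + 2·4·5 + 3·8·7 + 8·10·0 = 322 ≡ 10.
  α_i^2 mod 13 = [4, 3, 3, 12, 9].
  S_2 = Σ v_i α_i^2 r_i = 3·4·4 + 10·3·1 + 2·3·5 + 3·12·7 + 8·9·0 = 360 ≡ 9.
  S = (1, 10, 9) ≠ 0, so r is not a codeword (an error is present).
Step 3: locate the error. For a single error e at position i, S_ℓ = v_i·e·α_i^ℓ, so α_err = S_1/S_0.
  S_0^{−1} = 1^{−1} = 1 (mod 13), so α_err = 10·1 = 10 ≡ 10 = α_5. Error position i = 5.
  Consistency check: S_2/S_1 = 9·4 = 36 ≡ 10 = α_err ✓ (single-error assumption holds).
Step 4: error magnitude e = S_0/v_5 = S_0·∏_{j≠5}(α_5 − α_j) = 1·5 = 5 ≡ 5 (mod 13).
Step 5: correct position 5: c_5 = r_5 − e = 0 − 5 ≡ 8 (mod 13). Hence c = [4, 1, 5, 7, 8].
  Check: interpolating c through the α_i gives m(x) = 3 + 7·x (degree < 2) with m(α_i) = c_i for every i, so c is indeed a codeword.


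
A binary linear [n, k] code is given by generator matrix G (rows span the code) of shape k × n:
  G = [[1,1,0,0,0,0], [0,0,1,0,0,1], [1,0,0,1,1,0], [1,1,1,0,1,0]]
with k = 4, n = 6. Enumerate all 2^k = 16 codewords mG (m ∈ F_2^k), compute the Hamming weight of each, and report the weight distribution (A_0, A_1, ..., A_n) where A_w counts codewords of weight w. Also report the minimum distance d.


Weight distribution: A_0 = 1, A_2 = 4, A_3 = 6, A_4 = 3, A_5 = 2. Minimum distance d = 2.

Enumerate all 2^4 = 16 messages m ∈ F_2^4.
For each, compute codeword c = mG in F_2^6, then tally its weight.
  m = 0000 → c = 000000, weight = 0.
  m = 1000 → c = 110000, weight = 2.
  m = 0100 → c = 001001, weight = 2.
  m = 1100 → c = 111001, weight = 4.
  m = 0010 → c = 100110, weight = 3.
  m = 1010 → c = 010110, weight = 3.
  m = 0110 → c = 101111, weight = 5.
  m = 1110 → c = 011111, weight = 5.
  m = 0001 → c = 111010, weight = 4.
  m = 1001 → c = 001010, weight = 2.
  m = 0101 → c = 110011, weight = 4.
  m = 1101 → c = 000011, weight = 2.
  m = 0011 → c = 011100, weight = 3.
  m = 1011 → c = 101100, weight = 3.
  m = 0111 → c = 010101, weight = 3.
  m = 1111 → c = 100101, weight = 3.
Tally weights:
  weight 0: 1 codewords.
  weight 2: 4 codewords.
  weight 3: 6 codewords.
  weight 4: 3 codewords.
  weight 5: 2 codewords.
Minimum distance d = smallest w > 0 with A_w > 0 = 2.
Sanity: Σ A_w = 16 = 2^4 = 16 ✓.


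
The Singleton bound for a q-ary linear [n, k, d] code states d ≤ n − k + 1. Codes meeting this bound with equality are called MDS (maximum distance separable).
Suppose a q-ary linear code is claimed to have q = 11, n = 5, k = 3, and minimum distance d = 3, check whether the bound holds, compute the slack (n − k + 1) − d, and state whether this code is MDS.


Singleton RHS = n − k + 1 = 3, slack = 0, bound satisfied, MDS.

Singleton bound: d ≤ n − k + 1.
Here n = 5, k = 3, so n − k + 1 = 3.
Given d = 3, check d ≤ 3: YES.
Slack = (n − k + 1) − d = 0.
The code is MDS (slack = 0).
Description: the claimed parameters are [5, 3, 3]_11; such a code would be MDS (meets Singleton bound).


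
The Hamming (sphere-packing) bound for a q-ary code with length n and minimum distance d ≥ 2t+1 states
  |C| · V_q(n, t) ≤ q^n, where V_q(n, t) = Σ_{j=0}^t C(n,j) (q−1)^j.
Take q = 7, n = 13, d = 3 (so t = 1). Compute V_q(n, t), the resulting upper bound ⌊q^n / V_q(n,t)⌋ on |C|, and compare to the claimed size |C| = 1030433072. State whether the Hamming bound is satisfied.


V_q(n, t) = 79, q^n = 96889010407, Hamming bound = 1226443169, |C| = 1030433072 ≤ bound (satisfied).

Step 1: Compute V_q(n, t) = Σ_{j=0}^1 C(n, j) (q−1)^j.
  j = 0: C(13,0)·(6)^0 = 1·1 = 1.
  j = 1: C(13,1)·(6)^1 = 13·6 = 78.
  V_q(n, t) = 1 + 78 = 79.
Step 2: q^n = 7^13 = 96889010407.
Step 3: Hamming bound ⌊q^n / V_q(n,t)⌋ = ⌊96889010407/79⌋ = 1226443169.
Step 4: Compare |C| = 1030433072 to 1226443169: satisfied.
The claimed |C| lies below the Hamming bound.


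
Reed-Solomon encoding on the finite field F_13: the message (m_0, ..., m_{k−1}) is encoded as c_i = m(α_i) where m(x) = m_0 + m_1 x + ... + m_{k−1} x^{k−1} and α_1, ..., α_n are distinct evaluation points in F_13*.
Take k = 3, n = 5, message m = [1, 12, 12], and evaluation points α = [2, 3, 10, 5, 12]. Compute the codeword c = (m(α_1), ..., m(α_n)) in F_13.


c = [8, 2, 8, 10, 1]

Message polynomial: m(x) = 1 + 12·x + 12·x^2 (mod 13).
For each evaluation point α_i, compute m(α_i) mod 13:
  α_1 = 2: Horner steps 12 → 10 → 8, so m(2) = 8.
  α_2 = 3: Horner steps 12 → 9 → 2, so m(3) = 2.
  α_3 = 10: Horner steps 12 → 2 → 8, so m(10) = 8.
  α_4 = 5: Horner steps 12 → 7 → 10, so m(5) = 10.
  α_5 = 12: Horner steps 12 → 0 → 1, so m(12) = 1.
Codeword c = [8, 2, 8, 10, 1] ∈ F_13^5.


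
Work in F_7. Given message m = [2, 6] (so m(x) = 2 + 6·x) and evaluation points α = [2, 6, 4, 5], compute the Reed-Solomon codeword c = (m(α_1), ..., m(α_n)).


c = [0, 3, 5, 4]

Message polynomial: m(x) = 2 + 6·x (mod 7).
For each evaluation point α_i, compute m(α_i) mod 7:
  α_1 = 2: Horner steps 6 → 0, so m(2) = 0.
  α_2 = 6: Horner steps 6 → 3, so m(6) = 3.
  α_3 = 4: Horner steps 6 → 5, so m(4) = 5.
  α_4 = 5: Horner steps 6 → 4, so m(5) = 4.
Codeword c = [0, 3, 5, 4] ∈ F_7^4.


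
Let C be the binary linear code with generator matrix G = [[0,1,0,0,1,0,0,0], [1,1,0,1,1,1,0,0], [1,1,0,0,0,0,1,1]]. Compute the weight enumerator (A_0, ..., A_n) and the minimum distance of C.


Weight distribution: A_0 = 1, A_2 = 1, A_3 = 1, A_4 = 2, A_5 = 3. Minimum distance d = 2.

Enumerate all 2^3 = 8 messages m ∈ F_2^3.
For each, compute codeword c = mG in F_2^8, then tally its weight.
  m = 000 → c = 00000000, weight = 0.
  m = 100 → c = 01001000, weight = 2.
  m = 010 → c = 11011100, weight = 5.
  m = 110 → c = 10010100, weight = 3.
  m = 001 → c = 11000011, weight = 4.
  m = 101 → c = 10001011, weight = 4.
  m = 011 → c = 00011111, weight = 5.
  m = 111 → c = 01010111, weight = 5.
Tally weights:
  weight 0: 1 codewords.
  weight 2: 1 codewords.
  weight 3: 1 codewords.
  weight 4: 2 codewords.
  weight 5: 3 codewords.
Minimum distance d = smallest w > 0 with A_w > 0 = 2.
Sanity: Σ A_w = 8 = 2^3 = 8 ✓.


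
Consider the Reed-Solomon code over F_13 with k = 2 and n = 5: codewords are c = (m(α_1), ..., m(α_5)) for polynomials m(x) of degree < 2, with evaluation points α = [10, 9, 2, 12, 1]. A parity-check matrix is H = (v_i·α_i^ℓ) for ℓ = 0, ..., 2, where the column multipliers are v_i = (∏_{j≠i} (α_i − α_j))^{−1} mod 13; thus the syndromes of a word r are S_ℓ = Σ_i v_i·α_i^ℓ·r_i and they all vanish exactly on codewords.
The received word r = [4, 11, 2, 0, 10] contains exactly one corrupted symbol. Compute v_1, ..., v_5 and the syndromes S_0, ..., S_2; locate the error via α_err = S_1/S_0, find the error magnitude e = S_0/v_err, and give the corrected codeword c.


S = (12, 3, 4), error at position 1, error magnitude e = 1, c = [3, 11, 2, 0, 10].

Step 1: column multipliers v_i = (∏_{j≠i}(α_i − α_j))^{−1} mod 13.
  i = 1 (α = 10): (10−9)(10−2)(10−12)(10−1) = 1·8·(−2)·9 = −144 ≡ 12, so v_1 = 12^{−1} = 12 (mod 13).
  i = 2 (α = 9): (9−10)(9−2)(9−12)(9−1) = (−1)·7·(−3)·8 = 168 ≡ 12, so v_2 = 12^{−1} = 12 (mod 13).
  i = 3 (α = 2): (2−10)(2−9)(2−12)(2−1) = (−8)·(−7)·(−10)·1 = −560 ≡ 12, so v_3 = 12^{−1} = 12 (mod 13).
  i = 4 (α = 12): (12−10)(12−9)(12−2)(12−1) = 2·3·10·11 = 660 ≡ 10, so v_4 = 10^{−1} = 4 (mod 13).
  i = 5 (α = 1): (1−10)(1−9)(1−2)(1−12) = (−9)·(−8)·(−1)·(−11) = 792 ≡ 12, so v_5 = 12^{−1} = 12 (mod 13).
  v = [12, 12, 12, 4, 12].
Step 2: syndromes of r = [4, 11, 2, 0, 10] (all sums mod 13).
  S_0 = Σ v_i r_i = 12·4 + 12·11 + 12·2 + 4·0 + 12·10 = 324 ≡ 12.
  S_1 = Σ v_i α_i r_i = 12·10·4 + 12·9·11 + 12·2·2 + 4·12·0 + 12·1·10 = 1836 ≡ 3.
  α_i^2 mod 13 = [9, 3, 4, 1, 1].
  S_2 = Σ v_i α_i^2 r_i = 12·9·4 + 12·3·11 + 12·4·2 + 4·1·0 + 12·1·10 = 1044 ≡ 4.
  S = (12, 3, 4) ≠ 0, so r is not a codeword (an error is present).
Step 3: locate the error. For a single error e at position i, S_ℓ = v_i·e·α_i^ℓ, so α_err = S_1/S_0.
  S_0^{−1} = 12^{−1} = 12 (mod 13), so α_err = 3·12 = 36 ≡ 10 = α_1. Error position i = 1.
  Consistency check: S_2/S_1 = 4·9 = 36 ≡ 10 = α_err ✓ (single-error assumption holds).
Step 4: error magnitude e = S_0/v_1 = S_0·∏_{j≠1}(α_1 − α_j) = 12·12 = 144 ≡ 1 (mod 13).
Step 5: correct position 1: c_1 = r_1 − e = 4 − 1 ≡ 3 (mod 13). Hence c = [3, 11, 2, 0, 10].
  Check: interpolating c through the α_i gives m(x) = 5 + 5·x (degree < 2) with m(α_i) = c_i for every i, so c is indeed a codeword.


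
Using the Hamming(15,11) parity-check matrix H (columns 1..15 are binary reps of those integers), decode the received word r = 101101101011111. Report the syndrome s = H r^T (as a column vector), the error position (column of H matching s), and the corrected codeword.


s = (0, 1, 0, 1)^T, error position = 5, corrected codeword c = 101111101011111

Compute s = H r^T mod 2 one row at a time:
  s_1 = 0 + 1 + 0 + 1 + 1 + 1 + 1 + 1 = 6 ≡ 0 (mod 2).
  s_2 = 1 + 0 + 1 + 1 + 1 + 1 + 1 + 1 = 7 ≡ 1 (mod 2).
  s_3 = 0 + 1 + 1 + 1 + 0 + 1 + 1 + 1 = 6 ≡ 0 (mod 2).
  s_4 = 1 + 1 + 0 + 1 + 1 + 1 + 1 + 1 = 7 ≡ 1 (mod 2).
s = (0, 1, 0, 1)^T — this equals column 5 of H (binary 0101), so error is at position 5.
Correct: flip bit 5 of r = 101101101011111 to get c = 101111101011111.


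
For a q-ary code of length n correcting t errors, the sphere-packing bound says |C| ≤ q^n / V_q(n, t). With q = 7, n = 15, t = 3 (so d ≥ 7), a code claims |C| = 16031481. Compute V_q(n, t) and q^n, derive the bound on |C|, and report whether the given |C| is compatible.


V_q(n, t) = 102151, q^n = 4747561509943, Hamming bound = 46475918, |C| = 16031481 ≤ bound (satisfied).

Step 1: Compute V_q(n, t) = Σ_{j=0}^3 C(n, j) (q−1)^j.
  j = 0: C(15,0)·(6)^0 = 1·1 = 1.
  j = 1: C(15,1)·(6)^1 = 15·6 = 90.
  j = 2: C(15,2)·(6)^2 = 105·36 = 3780.
  j = 3: C(15,3)·(6)^3 = 455·216 = 98280.
  V_q(n, t) = 1 + 90 + 3780 + 98280 = 102151.
Step 2: q^n = 7^15 = 4747561509943.
Step 3: Hamming bound ⌊q^n / V_q(n,t)⌋ = ⌊4747561509943/102151⌋ = 46475918.
Step 4: Compare |C| = 16031481 to 46475918: satisfied.
The claimed |C| lies below the Hamming bound.


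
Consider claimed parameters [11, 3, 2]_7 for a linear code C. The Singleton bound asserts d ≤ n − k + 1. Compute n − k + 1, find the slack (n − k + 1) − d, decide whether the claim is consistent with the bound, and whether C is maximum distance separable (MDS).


Singleton RHS = n − k + 1 = 9, slack = 7, bound satisfied, not MDS.

Singleton bound: d ≤ n − k + 1.
Here n = 11, k = 3, so n − k + 1 = 9.
Given d = 2, check d ≤ 9: YES.
Slack = (n − k + 1) − d = 7.
The code is NOT MDS (slack = 7 > 0).
Description: the claimed parameters are [11, 3, 2]_7; such a code would be non-MDS.


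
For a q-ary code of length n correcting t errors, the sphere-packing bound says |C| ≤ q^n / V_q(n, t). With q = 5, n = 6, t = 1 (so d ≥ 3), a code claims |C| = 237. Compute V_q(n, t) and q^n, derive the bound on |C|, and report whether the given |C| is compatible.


V_q(n, t) = 25, q^n = 15625, Hamming bound = 625, |C| = 237 ≤ bound (satisfied).

Step 1: Compute V_q(n, t) = Σ_{j=0}^1 C(n, j) (q−1)^j.
  j = 0: C(6,0)·(4)^0 = 1·1 = 1.
  j = 1: C(6,1)·(4)^1 = 6·4 = 24.
  V_q(n, t) = 1 + 24 = 25.
Step 2: q^n = 5^6 = 15625.
Step 3: Hamming bound ⌊q^n / V_q(n,t)⌋ = ⌊15625/25⌋ = 625.
Step 4: Compare |C| = 237 to 625: satisfied.
The claimed |C| lies below the Hamming bound.


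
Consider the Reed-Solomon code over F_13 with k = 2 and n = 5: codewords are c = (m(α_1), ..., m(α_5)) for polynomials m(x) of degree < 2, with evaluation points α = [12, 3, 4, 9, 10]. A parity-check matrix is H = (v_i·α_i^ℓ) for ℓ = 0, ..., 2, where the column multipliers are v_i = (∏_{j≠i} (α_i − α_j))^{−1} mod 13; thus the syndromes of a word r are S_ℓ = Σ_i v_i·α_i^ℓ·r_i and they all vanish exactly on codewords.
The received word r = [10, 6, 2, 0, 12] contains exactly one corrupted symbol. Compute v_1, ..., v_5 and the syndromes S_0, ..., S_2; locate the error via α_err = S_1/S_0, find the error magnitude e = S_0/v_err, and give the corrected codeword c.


S = (7, 2, 8), error at position 3, error magnitude e = 10, c = [10, 6, 5, 0, 12].

Step 1: column multipliers v_i = (∏_{j≠i}(α_i − α_j))^{−1} mod 13.
  i = 1 (α = 12): (12−3)(12−4)(12−9)(12−10) = 9·8·3·2 = 432 ≡ 3, so v_1 = 3^{−1} = 9 (mod 13).
  i = 2 (α = 3): (3−12)(3−4)(3−9)(3−10) = (−9)·(−1)·(−6)·(−7) = 378 ≡ 1, so v_2 = 1^{−1} = 1 (mod 13).
  i = 3 (α = 4): (4−12)(4−3)(4−9)(4−10) = (−8)·1·(−5)·(−6) = −240 ≡ 7, so v_3 = 7^{−1} = 2 (mod 13).
  i = 4 (α = 9): (9−12)(9−3)(9−4)(9−10) = (−3)·6·5·(−1) = 90 ≡ 12, so v_4 = 12^{−1} = 12 (mod 13).
  i = 5 (α = 10): (10−12)(10−3)(10−4)(10−9) = (−2)·7·6·1 = −84 ≡ 7, so v_5 = 7^{−1} = 2 (mod 13).
  v = [9, 1, 2, 12, 2].
Step 2: syndromes of r = [10, 6, 2, 0, 12] (all sums mod 13).
  S_0 = Σ v_i r_i = 9·10 + 1·6 + 2·2 + 12·0 + 2·12 = 124 ≡ 7.
  S_1 = Σ v_i α_i r_i = 9·12·10 + 1·3·6 + 2·4·2 + 12·9·0 + 2·10·12 = 1354 ≡ 2.
  α_i^2 mod 13 = [1, 9, 3, 3, 9].
  S_2 = Σ v_i α_i^2 r_i = 9·1·10 + 1·9·6 + 2·3·2 + 12·3·0 + 2·9·12 = 372 ≡ 8.
  S = (7, 2, 8) ≠ 0, so r is not a codeword (an error is present).
Step 3: locate the error. For a single error e at position i, S_ℓ = v_i·e·α_i^ℓ, so α_err = S_1/S_0.
  S_0^{−1} = 7^{−1} = 2 (mod 13), so α_err = 2·2 = 4 ≡ 4 = α_3. Error position i = 3.
  Consistency check: S_2/S_1 = 8·7 = 56 ≡ 4 = α_err ✓ (single-error assumption holds).
Step 4: error magnitude e = S_0/v_3 = S_0·∏_{j≠3}(α_3 − α_j) = 7·7 = 49 ≡ 10 (mod 13).
Step 5: correct position 3: c_3 = r_3 − e = 2 − 10 ≡ 5 (mod 13). Hence c = [10, 6, 5, 0, 12].
  Check: interpolating c through the α_i gives m(x) = 9 + 12·x (degree < 2) with m(α_i) = c_i for every i, so c is indeed a codeword.


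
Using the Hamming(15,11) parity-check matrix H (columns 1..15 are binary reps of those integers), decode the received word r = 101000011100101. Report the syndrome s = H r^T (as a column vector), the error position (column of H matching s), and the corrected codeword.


s = (1, 0, 1, 1)^T, error position = 11, corrected codeword c = 101000011110101

Compute s = H r^T mod 2 one row at a time:
  s_1 = 1 + 1 + 1 + 0 + 0 + 1 + 0 + 1 = 5 ≡ 1 (mod 2).
  s_2 = 0 + 0 + 0 + 0 + 0 + 1 + 0 + 1 = 2 ≡ 0 (mod 2).
  s_3 = 0 + 1 + 0 + 0 + 1 + 0 + 0 + 1 = 3 ≡ 1 (mod 2).
  s_4 = 1 + 1 + 0 + 0 + 1 + 0 + 1 + 1 = 5 ≡ 1 (mod 2).
s = (1, 0, 1, 1)^T — this equals column 11 of H (binary 1011), so error is at position 11.
Correct: flip bit 11 of r = 101000011100101 to get c = 101000011110101.


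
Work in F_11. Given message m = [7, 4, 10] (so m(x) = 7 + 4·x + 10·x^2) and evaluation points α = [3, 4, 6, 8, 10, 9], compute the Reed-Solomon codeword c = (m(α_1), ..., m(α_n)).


c = [10, 7, 6, 8, 2, 6]

Message polynomial: m(x) = 7 + 4·x + 10·x^2 (mod 11).
For each evaluation point α_i, compute m(α_i) mod 11:
  α_1 = 3: Horner steps 10 → 1 → 10, so m(3) = 10.
  α_2 = 4: Horner steps 10 → 0 → 7, so m(4) = 7.
  α_3 = 6: Horner steps 10 → 9 → 6, so m(6) = 6.
  α_4 = 8: Horner steps 10 → 7 → 8, so m(8) = 8.
  α_5 = 10: Horner steps 10 → 5 → 2, so m(10) = 2.
  α_6 = 9: Horner steps 10 → 6 → 6, so m(9) = 6.
Codeword c = [10, 7, 6, 8, 2, 6] ∈ F_11^6.


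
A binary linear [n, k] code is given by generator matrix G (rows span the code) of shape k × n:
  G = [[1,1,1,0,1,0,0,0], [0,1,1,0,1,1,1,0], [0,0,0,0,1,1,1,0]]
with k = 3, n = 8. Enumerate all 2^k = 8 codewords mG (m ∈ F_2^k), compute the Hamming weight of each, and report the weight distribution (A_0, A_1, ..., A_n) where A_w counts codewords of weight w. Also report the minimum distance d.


Weight distribution: A_0 = 1, A_2 = 2, A_3 = 2, A_4 = 1, A_5 = 2. Minimum distance d = 2.

Enumerate all 2^3 = 8 messages m ∈ F_2^3.
For each, compute codeword c = mG in F_2^8, then tally its weight.
  m = 000 → c = 00000000, weight = 0.
  m = 100 → c = 11101000, weight = 4.
  m = 010 → c = 01101110, weight = 5.
  m = 110 → c = 10000110, weight = 3.
  m = 001 → c = 00001110, weight = 3.
  m = 101 → c = 11100110, weight = 5.
  m = 011 → c = 01100000, weight = 2.
  m = 111 → c = 10001000, weight = 2.
Tally weights:
  weight 0: 1 codewords.
  weight 2: 2 codewords.
  weight 3: 2 codewords.
  weight 4: 1 codewords.
  weight 5: 2 codewords.
Minimum distance d = smallest w > 0 with A_w > 0 = 2.
Sanity: Σ A_w = 8 = 2^3 = 8 ✓.
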